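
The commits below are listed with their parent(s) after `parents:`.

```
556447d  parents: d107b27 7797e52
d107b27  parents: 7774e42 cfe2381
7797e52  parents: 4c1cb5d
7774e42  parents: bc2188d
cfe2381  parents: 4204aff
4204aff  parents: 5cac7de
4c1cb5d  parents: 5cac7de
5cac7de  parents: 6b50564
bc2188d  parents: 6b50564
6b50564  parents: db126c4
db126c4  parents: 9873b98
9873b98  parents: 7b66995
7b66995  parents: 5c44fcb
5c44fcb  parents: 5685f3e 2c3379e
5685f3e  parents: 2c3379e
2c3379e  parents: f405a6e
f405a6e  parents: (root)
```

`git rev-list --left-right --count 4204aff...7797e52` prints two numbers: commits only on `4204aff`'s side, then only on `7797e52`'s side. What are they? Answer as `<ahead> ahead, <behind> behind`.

1 ahead, 2 behind

Reachable from 4204aff: {2c3379e, 4204aff, 5685f3e, 5c44fcb, 5cac7de, 6b50564, 7b66995, 9873b98, db126c4, f405a6e}.
Reachable from 7797e52: {2c3379e, 4c1cb5d, 5685f3e, 5c44fcb, 5cac7de, 6b50564, 7797e52, 7b66995, 9873b98, db126c4, f405a6e}.
Only in 4204aff's history (ahead): {4204aff} — 1.
Only in 7797e52's history (behind): {4c1cb5d, 7797e52} — 2.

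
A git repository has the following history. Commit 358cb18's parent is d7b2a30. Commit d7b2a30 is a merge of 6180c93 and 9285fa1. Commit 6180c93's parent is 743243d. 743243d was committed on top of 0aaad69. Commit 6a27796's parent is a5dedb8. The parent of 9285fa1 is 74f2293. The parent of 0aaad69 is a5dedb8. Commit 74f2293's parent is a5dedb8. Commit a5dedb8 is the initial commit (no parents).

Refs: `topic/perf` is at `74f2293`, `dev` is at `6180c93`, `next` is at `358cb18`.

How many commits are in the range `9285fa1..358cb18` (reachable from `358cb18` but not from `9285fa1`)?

5

Reachable from 358cb18: {0aaad69, 358cb18, 6180c93, 743243d, 74f2293, 9285fa1, a5dedb8, d7b2a30}.
Reachable from 9285fa1: {74f2293, 9285fa1, a5dedb8}.
In 358cb18's history but not 9285fa1's: {0aaad69, 358cb18, 6180c93, 743243d, d7b2a30} — 5 commits.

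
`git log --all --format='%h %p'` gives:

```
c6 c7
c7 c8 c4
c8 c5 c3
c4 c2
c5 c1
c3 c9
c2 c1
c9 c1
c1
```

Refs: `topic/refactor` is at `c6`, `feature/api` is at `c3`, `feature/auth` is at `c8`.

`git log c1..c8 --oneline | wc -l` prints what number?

Reachable from c8: {c1, c3, c5, c8, c9}.
Reachable from c1: {c1}.
In c8's history but not c1's: {c3, c5, c8, c9} — 4 commits.

4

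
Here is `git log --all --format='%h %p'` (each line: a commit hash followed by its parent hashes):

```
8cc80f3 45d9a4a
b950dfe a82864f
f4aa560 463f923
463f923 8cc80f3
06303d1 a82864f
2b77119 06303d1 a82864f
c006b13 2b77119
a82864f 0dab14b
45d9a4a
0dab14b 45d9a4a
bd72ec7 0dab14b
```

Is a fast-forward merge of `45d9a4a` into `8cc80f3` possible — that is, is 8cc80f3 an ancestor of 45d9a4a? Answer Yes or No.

A fast-forward from 8cc80f3 to 45d9a4a is possible iff 8cc80f3 is an ancestor of 45d9a4a.
Ancestors of 45d9a4a: {45d9a4a}.
8cc80f3 is not among them, so fast-forward is not possible.

No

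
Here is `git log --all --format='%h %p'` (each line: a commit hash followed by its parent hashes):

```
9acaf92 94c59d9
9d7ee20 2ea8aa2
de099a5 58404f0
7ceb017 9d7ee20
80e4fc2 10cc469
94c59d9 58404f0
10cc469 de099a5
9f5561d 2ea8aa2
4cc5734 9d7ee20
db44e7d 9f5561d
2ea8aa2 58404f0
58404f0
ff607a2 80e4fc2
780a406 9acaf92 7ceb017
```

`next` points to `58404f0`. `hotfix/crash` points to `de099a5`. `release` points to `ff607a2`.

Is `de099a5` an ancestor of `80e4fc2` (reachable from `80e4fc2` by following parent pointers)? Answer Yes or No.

Ancestors of 80e4fc2 (commits reachable by following parents): {10cc469, 58404f0, 80e4fc2, de099a5}.
de099a5 is in that set, so it is an ancestor of 80e4fc2.

Yes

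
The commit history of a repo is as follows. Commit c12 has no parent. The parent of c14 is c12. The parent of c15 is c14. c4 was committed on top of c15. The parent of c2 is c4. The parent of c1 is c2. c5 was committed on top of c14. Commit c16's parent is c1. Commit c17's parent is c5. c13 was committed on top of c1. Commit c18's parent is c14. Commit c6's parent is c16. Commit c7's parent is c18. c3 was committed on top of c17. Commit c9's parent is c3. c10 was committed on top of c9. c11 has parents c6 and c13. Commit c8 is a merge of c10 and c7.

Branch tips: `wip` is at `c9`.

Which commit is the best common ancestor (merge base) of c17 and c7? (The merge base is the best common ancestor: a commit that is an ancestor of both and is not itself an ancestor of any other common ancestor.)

c14

Ancestors of c17: {c12, c14, c17, c5}.
Ancestors of c7: {c12, c14, c18, c7}.
Common ancestors: {c12, c14}.
Among these, c14 is not an ancestor of any other common ancestor — it is the merge base.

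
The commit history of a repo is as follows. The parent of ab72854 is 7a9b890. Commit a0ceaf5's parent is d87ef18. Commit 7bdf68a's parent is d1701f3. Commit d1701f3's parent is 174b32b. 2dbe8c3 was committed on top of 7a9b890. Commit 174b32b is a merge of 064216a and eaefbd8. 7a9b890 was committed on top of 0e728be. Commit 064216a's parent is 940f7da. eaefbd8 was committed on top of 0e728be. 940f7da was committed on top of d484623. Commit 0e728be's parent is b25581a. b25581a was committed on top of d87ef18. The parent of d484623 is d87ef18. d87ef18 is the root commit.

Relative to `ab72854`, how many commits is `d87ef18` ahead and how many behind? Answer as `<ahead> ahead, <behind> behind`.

Reachable from d87ef18: {d87ef18}.
Reachable from ab72854: {0e728be, 7a9b890, ab72854, b25581a, d87ef18}.
Only in d87ef18's history (ahead): {} — 0.
Only in ab72854's history (behind): {0e728be, 7a9b890, ab72854, b25581a} — 4.

0 ahead, 4 behind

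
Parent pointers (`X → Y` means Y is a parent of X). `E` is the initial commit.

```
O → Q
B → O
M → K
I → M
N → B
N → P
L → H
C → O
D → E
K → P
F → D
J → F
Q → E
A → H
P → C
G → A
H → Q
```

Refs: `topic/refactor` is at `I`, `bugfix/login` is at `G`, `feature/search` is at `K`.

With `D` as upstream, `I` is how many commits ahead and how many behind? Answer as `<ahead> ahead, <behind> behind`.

7 ahead, 1 behind

Reachable from I: {C, E, I, K, M, O, P, Q}.
Reachable from D: {D, E}.
Only in I's history (ahead): {C, I, K, M, O, P, Q} — 7.
Only in D's history (behind): {D} — 1.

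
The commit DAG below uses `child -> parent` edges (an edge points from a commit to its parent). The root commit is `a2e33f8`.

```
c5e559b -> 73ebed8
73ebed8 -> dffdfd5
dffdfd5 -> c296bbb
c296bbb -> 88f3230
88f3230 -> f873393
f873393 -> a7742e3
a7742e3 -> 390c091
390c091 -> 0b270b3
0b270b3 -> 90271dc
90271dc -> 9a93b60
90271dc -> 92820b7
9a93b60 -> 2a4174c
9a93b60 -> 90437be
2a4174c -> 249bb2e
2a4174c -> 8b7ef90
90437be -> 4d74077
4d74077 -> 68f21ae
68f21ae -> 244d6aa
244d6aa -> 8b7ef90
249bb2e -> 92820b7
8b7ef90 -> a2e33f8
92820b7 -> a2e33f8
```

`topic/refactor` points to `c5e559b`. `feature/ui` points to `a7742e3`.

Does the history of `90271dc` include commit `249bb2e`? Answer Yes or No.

Yes

Ancestors of 90271dc (commits reachable by following parents): {244d6aa, 249bb2e, 2a4174c, 4d74077, 68f21ae, 8b7ef90, 90271dc, 90437be, 92820b7, 9a93b60, a2e33f8}.
249bb2e is in that set, so it is an ancestor of 90271dc.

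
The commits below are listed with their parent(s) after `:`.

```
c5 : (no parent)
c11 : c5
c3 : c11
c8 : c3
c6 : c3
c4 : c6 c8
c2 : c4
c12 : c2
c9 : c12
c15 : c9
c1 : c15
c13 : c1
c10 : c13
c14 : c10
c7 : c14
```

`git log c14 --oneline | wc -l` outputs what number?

Walking parent pointers from c14: reachable set = {c1, c10, c11, c12, c13, c14, c15, c2, c3, c4, c5, c6, c8, c9}.
That is 14 commits.

14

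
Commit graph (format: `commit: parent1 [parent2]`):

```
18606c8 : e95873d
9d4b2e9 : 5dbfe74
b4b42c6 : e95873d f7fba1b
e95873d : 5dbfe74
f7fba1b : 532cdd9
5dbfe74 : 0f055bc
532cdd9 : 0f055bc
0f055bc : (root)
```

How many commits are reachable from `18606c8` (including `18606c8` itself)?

4

Walking parent pointers from 18606c8: reachable set = {0f055bc, 18606c8, 5dbfe74, e95873d}.
That is 4 commits.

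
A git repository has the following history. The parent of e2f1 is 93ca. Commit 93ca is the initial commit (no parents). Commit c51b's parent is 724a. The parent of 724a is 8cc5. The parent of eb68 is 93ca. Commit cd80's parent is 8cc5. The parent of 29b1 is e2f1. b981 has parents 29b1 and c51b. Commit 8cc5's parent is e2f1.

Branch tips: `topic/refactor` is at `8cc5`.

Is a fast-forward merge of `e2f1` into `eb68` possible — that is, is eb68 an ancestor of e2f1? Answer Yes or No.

No

A fast-forward from eb68 to e2f1 is possible iff eb68 is an ancestor of e2f1.
Ancestors of e2f1: {93ca, e2f1}.
eb68 is not among them, so fast-forward is not possible.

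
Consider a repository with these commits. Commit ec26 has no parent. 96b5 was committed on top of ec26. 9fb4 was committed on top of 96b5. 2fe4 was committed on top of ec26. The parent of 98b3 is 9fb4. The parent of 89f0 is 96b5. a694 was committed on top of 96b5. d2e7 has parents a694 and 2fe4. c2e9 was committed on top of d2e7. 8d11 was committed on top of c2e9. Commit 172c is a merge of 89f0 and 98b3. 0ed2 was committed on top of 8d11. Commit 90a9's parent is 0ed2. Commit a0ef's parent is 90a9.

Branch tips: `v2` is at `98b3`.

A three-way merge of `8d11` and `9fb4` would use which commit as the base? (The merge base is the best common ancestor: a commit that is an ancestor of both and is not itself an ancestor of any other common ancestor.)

96b5

Ancestors of 8d11: {2fe4, 8d11, 96b5, a694, c2e9, d2e7, ec26}.
Ancestors of 9fb4: {96b5, 9fb4, ec26}.
Common ancestors: {96b5, ec26}.
Among these, 96b5 is not an ancestor of any other common ancestor — it is the merge base.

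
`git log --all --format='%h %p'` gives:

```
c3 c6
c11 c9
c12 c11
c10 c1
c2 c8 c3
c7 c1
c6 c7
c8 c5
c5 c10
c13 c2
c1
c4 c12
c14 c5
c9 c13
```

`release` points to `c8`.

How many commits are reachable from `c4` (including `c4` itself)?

13

Walking parent pointers from c4: reachable set = {c1, c10, c11, c12, c13, c2, c3, c4, c5, c6, c7, c8, c9}.
That is 13 commits.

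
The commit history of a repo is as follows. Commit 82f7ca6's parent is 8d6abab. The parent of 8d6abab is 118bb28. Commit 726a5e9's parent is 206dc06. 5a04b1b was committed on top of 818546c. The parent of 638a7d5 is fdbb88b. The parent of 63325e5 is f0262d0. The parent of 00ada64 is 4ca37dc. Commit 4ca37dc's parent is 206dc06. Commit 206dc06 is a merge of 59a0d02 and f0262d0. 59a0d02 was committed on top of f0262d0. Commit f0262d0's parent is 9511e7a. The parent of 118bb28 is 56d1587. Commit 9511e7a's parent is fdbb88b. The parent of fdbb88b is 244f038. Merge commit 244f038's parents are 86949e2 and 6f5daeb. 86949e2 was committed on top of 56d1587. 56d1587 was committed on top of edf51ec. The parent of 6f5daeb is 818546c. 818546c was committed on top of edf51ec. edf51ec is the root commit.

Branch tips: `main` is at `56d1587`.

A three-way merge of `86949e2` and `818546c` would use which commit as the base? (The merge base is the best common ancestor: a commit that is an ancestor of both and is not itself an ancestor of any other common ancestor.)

Ancestors of 86949e2: {56d1587, 86949e2, edf51ec}.
Ancestors of 818546c: {818546c, edf51ec}.
Common ancestors: {edf51ec}.
The only common ancestor is edf51ec, so it is the merge base.

edf51ec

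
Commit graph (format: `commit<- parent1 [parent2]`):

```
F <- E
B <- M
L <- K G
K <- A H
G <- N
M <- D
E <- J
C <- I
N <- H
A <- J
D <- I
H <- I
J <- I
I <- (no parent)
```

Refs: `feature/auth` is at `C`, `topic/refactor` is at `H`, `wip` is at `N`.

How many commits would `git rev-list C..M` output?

2

Reachable from M: {D, I, M}.
Reachable from C: {C, I}.
In M's history but not C's: {D, M} — 2 commits.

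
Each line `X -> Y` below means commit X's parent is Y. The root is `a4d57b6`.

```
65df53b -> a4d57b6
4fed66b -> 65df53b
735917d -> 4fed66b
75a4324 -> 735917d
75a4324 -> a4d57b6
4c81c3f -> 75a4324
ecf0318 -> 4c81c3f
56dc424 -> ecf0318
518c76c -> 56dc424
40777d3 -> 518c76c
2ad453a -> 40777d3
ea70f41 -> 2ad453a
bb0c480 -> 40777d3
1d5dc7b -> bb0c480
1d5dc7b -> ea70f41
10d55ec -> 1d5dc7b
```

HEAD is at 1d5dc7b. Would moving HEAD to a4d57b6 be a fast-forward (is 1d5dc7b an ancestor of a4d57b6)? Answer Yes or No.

A fast-forward from 1d5dc7b to a4d57b6 is possible iff 1d5dc7b is an ancestor of a4d57b6.
Ancestors of a4d57b6: {a4d57b6}.
1d5dc7b is not among them, so fast-forward is not possible.

No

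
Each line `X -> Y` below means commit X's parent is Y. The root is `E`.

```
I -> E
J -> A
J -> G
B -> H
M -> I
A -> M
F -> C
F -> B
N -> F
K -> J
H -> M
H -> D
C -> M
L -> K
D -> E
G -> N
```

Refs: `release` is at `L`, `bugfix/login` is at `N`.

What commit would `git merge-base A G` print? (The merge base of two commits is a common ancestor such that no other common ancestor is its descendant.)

M

Ancestors of A: {A, E, I, M}.
Ancestors of G: {B, C, D, E, F, G, H, I, M, N}.
Common ancestors: {E, I, M}.
Among these, M is not an ancestor of any other common ancestor — it is the merge base.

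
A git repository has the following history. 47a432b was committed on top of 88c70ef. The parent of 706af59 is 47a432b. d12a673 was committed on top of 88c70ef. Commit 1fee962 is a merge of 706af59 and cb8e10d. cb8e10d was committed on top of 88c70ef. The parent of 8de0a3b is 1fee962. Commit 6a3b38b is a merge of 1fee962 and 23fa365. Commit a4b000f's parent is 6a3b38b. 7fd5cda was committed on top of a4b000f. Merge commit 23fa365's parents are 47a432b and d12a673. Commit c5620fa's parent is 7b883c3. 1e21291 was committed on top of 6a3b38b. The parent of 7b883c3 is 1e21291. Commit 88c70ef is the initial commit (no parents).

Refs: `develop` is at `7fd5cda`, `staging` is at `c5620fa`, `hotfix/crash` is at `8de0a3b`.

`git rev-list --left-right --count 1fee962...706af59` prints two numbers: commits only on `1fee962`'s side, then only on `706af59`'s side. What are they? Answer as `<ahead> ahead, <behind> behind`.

2 ahead, 0 behind

Reachable from 1fee962: {1fee962, 47a432b, 706af59, 88c70ef, cb8e10d}.
Reachable from 706af59: {47a432b, 706af59, 88c70ef}.
Only in 1fee962's history (ahead): {1fee962, cb8e10d} — 2.
Only in 706af59's history (behind): {} — 0.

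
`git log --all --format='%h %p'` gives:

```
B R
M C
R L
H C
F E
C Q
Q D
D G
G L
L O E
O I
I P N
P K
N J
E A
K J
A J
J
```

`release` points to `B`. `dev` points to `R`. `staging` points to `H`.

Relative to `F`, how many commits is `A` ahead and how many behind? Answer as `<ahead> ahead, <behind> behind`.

0 ahead, 2 behind

Reachable from A: {A, J}.
Reachable from F: {A, E, F, J}.
Only in A's history (ahead): {} — 0.
Only in F's history (behind): {E, F} — 2.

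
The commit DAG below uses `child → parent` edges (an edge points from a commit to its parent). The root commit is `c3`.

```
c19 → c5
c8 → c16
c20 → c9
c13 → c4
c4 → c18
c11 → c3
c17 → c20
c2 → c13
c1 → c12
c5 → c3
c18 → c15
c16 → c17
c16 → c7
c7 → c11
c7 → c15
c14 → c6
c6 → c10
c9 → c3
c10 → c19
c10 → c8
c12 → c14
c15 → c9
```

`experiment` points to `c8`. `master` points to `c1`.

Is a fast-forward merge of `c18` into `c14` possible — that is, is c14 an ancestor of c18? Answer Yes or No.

No

A fast-forward from c14 to c18 is possible iff c14 is an ancestor of c18.
Ancestors of c18: {c15, c18, c3, c9}.
c14 is not among them, so fast-forward is not possible.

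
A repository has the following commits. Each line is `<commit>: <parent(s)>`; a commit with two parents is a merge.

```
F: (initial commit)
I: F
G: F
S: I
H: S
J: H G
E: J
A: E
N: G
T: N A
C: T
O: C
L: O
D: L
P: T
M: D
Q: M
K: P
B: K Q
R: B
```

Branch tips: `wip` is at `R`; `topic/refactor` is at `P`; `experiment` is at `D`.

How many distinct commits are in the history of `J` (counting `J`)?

Walking parent pointers from J: reachable set = {F, G, H, I, J, S}.
That is 6 commits.

6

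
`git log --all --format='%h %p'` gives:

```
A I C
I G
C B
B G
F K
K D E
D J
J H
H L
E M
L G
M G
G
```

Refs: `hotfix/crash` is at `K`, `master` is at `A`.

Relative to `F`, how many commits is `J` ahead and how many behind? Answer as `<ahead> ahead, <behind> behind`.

0 ahead, 5 behind

Reachable from J: {G, H, J, L}.
Reachable from F: {D, E, F, G, H, J, K, L, M}.
Only in J's history (ahead): {} — 0.
Only in F's history (behind): {D, E, F, K, M} — 5.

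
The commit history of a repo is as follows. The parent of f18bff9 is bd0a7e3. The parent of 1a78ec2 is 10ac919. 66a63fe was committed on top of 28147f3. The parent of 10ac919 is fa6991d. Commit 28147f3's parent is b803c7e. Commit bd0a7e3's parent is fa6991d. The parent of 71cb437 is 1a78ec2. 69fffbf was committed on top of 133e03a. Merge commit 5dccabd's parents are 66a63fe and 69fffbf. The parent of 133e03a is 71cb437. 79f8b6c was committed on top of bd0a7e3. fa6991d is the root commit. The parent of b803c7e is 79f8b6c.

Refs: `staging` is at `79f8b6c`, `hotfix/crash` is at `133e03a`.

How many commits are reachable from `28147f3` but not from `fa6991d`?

4

Reachable from 28147f3: {28147f3, 79f8b6c, b803c7e, bd0a7e3, fa6991d}.
Reachable from fa6991d: {fa6991d}.
In 28147f3's history but not fa6991d's: {28147f3, 79f8b6c, b803c7e, bd0a7e3} — 4 commits.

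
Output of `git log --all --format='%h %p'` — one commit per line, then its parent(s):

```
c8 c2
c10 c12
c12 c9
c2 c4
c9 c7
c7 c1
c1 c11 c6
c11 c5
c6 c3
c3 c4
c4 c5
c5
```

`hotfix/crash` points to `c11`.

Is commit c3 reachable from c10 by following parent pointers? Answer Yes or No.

Ancestors of c10 (commits reachable by following parents): {c1, c10, c11, c12, c3, c4, c5, c6, c7, c9}.
c3 is in that set, so it is an ancestor of c10.

Yes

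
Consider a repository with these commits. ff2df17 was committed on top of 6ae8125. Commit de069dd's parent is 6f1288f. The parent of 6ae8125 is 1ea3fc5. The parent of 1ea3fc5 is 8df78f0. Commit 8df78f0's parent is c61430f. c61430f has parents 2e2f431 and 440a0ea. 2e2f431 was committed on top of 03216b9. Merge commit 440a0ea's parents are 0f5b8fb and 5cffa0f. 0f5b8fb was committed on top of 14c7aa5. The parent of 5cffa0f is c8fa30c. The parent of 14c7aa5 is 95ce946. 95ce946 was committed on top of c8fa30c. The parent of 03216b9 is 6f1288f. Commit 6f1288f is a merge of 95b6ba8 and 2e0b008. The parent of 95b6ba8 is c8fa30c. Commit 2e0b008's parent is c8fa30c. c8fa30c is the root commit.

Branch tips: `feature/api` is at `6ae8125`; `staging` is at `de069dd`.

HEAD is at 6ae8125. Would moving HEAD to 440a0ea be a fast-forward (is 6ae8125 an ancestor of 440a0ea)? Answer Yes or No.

A fast-forward from 6ae8125 to 440a0ea is possible iff 6ae8125 is an ancestor of 440a0ea.
Ancestors of 440a0ea: {0f5b8fb, 14c7aa5, 440a0ea, 5cffa0f, 95ce946, c8fa30c}.
6ae8125 is not among them, so fast-forward is not possible.

No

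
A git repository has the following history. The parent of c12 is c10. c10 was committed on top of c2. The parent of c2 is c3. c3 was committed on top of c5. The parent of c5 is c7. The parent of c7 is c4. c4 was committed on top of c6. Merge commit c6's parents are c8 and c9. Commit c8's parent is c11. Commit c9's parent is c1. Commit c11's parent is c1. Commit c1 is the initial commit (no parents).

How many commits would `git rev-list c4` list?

6

Walking parent pointers from c4: reachable set = {c1, c11, c4, c6, c8, c9}.
That is 6 commits.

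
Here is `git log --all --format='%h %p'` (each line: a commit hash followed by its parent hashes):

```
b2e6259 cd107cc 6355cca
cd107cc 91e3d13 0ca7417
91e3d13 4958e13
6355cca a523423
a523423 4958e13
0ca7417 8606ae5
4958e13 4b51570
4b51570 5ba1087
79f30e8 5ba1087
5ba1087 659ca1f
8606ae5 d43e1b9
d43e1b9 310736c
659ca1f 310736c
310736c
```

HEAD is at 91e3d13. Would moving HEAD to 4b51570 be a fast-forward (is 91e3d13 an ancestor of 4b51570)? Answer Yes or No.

A fast-forward from 91e3d13 to 4b51570 is possible iff 91e3d13 is an ancestor of 4b51570.
Ancestors of 4b51570: {310736c, 4b51570, 5ba1087, 659ca1f}.
91e3d13 is not among them, so fast-forward is not possible.

No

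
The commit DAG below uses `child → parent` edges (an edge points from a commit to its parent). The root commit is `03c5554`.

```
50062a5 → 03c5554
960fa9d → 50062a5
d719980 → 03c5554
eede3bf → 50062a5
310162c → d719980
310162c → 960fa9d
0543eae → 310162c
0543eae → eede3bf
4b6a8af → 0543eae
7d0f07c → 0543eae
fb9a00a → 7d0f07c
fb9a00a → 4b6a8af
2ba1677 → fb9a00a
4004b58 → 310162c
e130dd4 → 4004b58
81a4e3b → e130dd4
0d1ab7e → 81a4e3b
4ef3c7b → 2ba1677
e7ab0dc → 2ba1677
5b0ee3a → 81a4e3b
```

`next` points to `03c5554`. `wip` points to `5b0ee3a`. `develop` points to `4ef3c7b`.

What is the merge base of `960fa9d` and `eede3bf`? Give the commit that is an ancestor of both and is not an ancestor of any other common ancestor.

50062a5

Ancestors of 960fa9d: {03c5554, 50062a5, 960fa9d}.
Ancestors of eede3bf: {03c5554, 50062a5, eede3bf}.
Common ancestors: {03c5554, 50062a5}.
Among these, 50062a5 is not an ancestor of any other common ancestor — it is the merge base.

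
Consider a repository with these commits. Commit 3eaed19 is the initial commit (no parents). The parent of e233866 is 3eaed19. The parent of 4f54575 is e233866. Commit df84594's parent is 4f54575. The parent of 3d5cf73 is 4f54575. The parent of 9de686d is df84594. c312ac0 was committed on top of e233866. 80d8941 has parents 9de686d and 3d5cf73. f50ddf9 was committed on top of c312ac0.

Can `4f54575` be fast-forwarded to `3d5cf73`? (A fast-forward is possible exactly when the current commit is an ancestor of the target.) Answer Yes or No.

A fast-forward from 4f54575 to 3d5cf73 is possible iff 4f54575 is an ancestor of 3d5cf73.
Ancestors of 3d5cf73: {3d5cf73, 3eaed19, 4f54575, e233866}.
4f54575 is among them, so fast-forward is possible.

Yes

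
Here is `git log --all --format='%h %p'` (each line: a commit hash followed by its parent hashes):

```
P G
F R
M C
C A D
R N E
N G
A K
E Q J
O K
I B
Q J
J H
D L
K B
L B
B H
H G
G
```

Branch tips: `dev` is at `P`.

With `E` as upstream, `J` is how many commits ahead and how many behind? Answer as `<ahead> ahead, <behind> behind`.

0 ahead, 2 behind

Reachable from J: {G, H, J}.
Reachable from E: {E, G, H, J, Q}.
Only in J's history (ahead): {} — 0.
Only in E's history (behind): {E, Q} — 2.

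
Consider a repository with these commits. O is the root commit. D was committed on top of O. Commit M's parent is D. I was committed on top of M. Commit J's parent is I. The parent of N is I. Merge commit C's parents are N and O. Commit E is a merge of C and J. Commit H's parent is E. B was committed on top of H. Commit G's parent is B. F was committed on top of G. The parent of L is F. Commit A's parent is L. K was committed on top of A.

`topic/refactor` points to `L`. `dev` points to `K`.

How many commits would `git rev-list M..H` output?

6

Reachable from H: {C, D, E, H, I, J, M, N, O}.
Reachable from M: {D, M, O}.
In H's history but not M's: {C, E, H, I, J, N} — 6 commits.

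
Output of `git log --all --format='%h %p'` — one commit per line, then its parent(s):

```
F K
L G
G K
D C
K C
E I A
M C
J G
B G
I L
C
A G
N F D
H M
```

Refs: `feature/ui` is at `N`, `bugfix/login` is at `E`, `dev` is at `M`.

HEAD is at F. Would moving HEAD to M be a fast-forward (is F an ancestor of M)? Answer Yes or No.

No

A fast-forward from F to M is possible iff F is an ancestor of M.
Ancestors of M: {C, M}.
F is not among them, so fast-forward is not possible.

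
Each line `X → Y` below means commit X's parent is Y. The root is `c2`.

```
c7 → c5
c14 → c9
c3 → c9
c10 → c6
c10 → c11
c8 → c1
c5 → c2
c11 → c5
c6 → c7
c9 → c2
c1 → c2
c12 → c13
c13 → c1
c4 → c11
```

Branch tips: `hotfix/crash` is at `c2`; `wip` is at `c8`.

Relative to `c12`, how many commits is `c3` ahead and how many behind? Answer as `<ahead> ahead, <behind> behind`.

2 ahead, 3 behind

Reachable from c3: {c2, c3, c9}.
Reachable from c12: {c1, c12, c13, c2}.
Only in c3's history (ahead): {c3, c9} — 2.
Only in c12's history (behind): {c1, c12, c13} — 3.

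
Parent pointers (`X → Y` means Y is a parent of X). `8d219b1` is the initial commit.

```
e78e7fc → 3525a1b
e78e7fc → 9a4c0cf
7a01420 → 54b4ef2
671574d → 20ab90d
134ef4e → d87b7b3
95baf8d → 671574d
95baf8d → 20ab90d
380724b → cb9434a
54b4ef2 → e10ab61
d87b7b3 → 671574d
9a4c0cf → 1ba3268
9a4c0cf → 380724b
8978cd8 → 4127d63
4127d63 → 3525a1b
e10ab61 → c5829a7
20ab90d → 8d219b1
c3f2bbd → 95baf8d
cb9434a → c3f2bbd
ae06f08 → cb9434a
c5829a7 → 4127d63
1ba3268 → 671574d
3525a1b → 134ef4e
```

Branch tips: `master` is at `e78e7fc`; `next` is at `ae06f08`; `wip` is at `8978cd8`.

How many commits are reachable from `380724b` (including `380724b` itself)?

7

Walking parent pointers from 380724b: reachable set = {20ab90d, 380724b, 671574d, 8d219b1, 95baf8d, c3f2bbd, cb9434a}.
That is 7 commits.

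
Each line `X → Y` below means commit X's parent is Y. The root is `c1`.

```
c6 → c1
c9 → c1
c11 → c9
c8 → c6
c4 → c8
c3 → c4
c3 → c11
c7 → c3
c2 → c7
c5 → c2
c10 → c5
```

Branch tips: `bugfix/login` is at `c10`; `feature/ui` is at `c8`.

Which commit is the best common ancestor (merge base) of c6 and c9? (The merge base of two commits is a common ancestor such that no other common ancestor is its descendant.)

c1

Ancestors of c6: {c1, c6}.
Ancestors of c9: {c1, c9}.
Common ancestors: {c1}.
The only common ancestor is c1, so it is the merge base.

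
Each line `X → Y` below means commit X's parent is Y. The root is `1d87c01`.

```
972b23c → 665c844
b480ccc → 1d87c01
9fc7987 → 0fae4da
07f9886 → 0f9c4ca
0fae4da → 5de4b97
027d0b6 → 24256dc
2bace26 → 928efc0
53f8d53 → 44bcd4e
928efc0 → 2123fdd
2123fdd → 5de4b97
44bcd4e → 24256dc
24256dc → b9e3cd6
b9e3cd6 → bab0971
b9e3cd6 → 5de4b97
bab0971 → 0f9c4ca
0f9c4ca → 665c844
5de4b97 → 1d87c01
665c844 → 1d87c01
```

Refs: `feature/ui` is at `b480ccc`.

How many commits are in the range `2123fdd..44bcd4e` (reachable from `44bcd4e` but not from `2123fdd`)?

6

Reachable from 44bcd4e: {0f9c4ca, 1d87c01, 24256dc, 44bcd4e, 5de4b97, 665c844, b9e3cd6, bab0971}.
Reachable from 2123fdd: {1d87c01, 2123fdd, 5de4b97}.
In 44bcd4e's history but not 2123fdd's: {0f9c4ca, 24256dc, 44bcd4e, 665c844, b9e3cd6, bab0971} — 6 commits.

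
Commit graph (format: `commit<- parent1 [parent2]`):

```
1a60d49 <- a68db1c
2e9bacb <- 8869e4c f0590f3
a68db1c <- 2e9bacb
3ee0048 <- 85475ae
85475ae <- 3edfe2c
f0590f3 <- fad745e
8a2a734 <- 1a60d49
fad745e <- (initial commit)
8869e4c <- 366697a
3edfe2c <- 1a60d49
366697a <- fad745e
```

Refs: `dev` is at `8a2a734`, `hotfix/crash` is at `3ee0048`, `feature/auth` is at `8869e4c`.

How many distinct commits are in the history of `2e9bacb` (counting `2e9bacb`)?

Walking parent pointers from 2e9bacb: reachable set = {2e9bacb, 366697a, 8869e4c, f0590f3, fad745e}.
That is 5 commits.

5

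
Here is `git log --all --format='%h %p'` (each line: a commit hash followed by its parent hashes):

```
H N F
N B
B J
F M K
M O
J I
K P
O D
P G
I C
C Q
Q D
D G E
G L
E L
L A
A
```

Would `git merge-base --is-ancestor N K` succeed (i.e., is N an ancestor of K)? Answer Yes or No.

Ancestors of K: {A, G, K, L, P}.
N is not in that set, so it is not an ancestor of K.

No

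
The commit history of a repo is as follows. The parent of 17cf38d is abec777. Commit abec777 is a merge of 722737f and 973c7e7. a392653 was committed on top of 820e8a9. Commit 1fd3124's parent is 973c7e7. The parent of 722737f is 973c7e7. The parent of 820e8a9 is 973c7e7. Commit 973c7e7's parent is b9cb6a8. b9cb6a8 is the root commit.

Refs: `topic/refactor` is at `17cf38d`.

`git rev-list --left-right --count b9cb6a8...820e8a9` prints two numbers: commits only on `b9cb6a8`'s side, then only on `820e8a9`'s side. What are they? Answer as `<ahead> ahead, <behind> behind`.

0 ahead, 2 behind

Reachable from b9cb6a8: {b9cb6a8}.
Reachable from 820e8a9: {820e8a9, 973c7e7, b9cb6a8}.
Only in b9cb6a8's history (ahead): {} — 0.
Only in 820e8a9's history (behind): {820e8a9, 973c7e7} — 2.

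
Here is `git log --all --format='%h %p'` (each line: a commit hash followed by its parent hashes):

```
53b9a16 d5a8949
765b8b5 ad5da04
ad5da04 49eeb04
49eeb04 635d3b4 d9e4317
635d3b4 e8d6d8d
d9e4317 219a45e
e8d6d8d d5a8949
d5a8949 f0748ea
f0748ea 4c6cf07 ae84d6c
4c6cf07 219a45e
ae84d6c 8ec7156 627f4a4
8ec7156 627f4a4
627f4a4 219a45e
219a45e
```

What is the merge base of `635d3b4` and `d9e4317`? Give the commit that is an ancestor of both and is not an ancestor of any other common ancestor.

219a45e

Ancestors of 635d3b4: {219a45e, 4c6cf07, 627f4a4, 635d3b4, 8ec7156, ae84d6c, d5a8949, e8d6d8d, f0748ea}.
Ancestors of d9e4317: {219a45e, d9e4317}.
Common ancestors: {219a45e}.
The only common ancestor is 219a45e, so it is the merge base.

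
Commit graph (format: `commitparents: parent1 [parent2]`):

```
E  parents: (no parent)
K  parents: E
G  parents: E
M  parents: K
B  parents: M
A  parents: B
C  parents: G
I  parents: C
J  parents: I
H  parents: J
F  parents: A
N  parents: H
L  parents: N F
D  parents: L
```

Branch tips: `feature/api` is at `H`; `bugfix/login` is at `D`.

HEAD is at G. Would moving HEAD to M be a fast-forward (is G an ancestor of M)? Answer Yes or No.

A fast-forward from G to M is possible iff G is an ancestor of M.
Ancestors of M: {E, K, M}.
G is not among them, so fast-forward is not possible.

No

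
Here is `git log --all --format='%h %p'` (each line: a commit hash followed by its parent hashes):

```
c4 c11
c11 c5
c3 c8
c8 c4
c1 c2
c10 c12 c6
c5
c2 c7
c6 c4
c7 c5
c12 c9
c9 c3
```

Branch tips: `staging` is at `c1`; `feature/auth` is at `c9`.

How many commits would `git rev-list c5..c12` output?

Reachable from c12: {c11, c12, c3, c4, c5, c8, c9}.
Reachable from c5: {c5}.
In c12's history but not c5's: {c11, c12, c3, c4, c8, c9} — 6 commits.

6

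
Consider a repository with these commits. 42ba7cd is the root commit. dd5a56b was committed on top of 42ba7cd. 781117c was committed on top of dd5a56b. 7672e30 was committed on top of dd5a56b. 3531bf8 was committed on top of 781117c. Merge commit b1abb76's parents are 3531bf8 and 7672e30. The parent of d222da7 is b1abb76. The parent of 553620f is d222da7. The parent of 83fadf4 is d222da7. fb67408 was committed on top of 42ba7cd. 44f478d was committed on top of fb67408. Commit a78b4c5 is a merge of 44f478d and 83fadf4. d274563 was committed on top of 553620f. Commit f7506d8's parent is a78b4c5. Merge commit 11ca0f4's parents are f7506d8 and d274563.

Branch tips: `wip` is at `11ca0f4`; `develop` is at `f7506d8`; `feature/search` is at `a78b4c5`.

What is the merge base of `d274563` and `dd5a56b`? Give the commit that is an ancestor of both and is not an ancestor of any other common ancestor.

dd5a56b

Ancestors of d274563: {3531bf8, 42ba7cd, 553620f, 7672e30, 781117c, b1abb76, d222da7, d274563, dd5a56b}.
Ancestors of dd5a56b: {42ba7cd, dd5a56b}.
Common ancestors: {42ba7cd, dd5a56b}.
Among these, dd5a56b is not an ancestor of any other common ancestor — it is the merge base.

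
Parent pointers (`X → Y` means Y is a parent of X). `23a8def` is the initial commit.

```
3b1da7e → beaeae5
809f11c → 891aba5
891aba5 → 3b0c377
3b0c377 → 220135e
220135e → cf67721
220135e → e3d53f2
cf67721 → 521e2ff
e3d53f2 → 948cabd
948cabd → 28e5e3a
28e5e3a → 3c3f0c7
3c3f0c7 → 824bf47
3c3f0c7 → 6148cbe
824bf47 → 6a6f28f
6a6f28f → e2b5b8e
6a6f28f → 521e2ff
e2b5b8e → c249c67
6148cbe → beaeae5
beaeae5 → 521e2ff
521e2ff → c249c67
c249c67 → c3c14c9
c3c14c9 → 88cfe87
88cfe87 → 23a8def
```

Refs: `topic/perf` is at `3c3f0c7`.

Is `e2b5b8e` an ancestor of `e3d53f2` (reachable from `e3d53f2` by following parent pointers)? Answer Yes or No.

Yes

Ancestors of e3d53f2 (commits reachable by following parents): {23a8def, 28e5e3a, 3c3f0c7, 521e2ff, 6148cbe, 6a6f28f, 824bf47, 88cfe87, 948cabd, beaeae5, c249c67, c3c14c9, e2b5b8e, e3d53f2}.
e2b5b8e is in that set, so it is an ancestor of e3d53f2.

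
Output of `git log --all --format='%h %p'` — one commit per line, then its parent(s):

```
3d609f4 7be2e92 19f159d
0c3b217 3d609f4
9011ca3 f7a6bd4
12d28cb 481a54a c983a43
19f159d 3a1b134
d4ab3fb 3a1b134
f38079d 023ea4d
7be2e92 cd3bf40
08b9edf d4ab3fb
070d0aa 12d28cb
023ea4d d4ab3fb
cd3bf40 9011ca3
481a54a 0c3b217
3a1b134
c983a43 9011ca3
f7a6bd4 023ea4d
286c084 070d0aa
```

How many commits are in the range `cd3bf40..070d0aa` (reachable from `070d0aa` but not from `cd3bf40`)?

Reachable from 070d0aa: {023ea4d, 070d0aa, 0c3b217, 12d28cb, 19f159d, 3a1b134, 3d609f4, 481a54a, 7be2e92, 9011ca3, c983a43, cd3bf40, d4ab3fb, f7a6bd4}.
Reachable from cd3bf40: {023ea4d, 3a1b134, 9011ca3, cd3bf40, d4ab3fb, f7a6bd4}.
In 070d0aa's history but not cd3bf40's: {070d0aa, 0c3b217, 12d28cb, 19f159d, 3d609f4, 481a54a, 7be2e92, c983a43} — 8 commits.

8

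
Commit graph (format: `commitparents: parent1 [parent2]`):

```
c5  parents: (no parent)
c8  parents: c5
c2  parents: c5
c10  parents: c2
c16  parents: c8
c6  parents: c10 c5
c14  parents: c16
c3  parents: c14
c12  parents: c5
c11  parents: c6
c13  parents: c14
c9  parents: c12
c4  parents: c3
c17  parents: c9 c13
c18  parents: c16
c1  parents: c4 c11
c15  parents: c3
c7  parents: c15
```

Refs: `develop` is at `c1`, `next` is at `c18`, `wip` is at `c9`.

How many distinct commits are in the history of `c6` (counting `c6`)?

4

Walking parent pointers from c6: reachable set = {c10, c2, c5, c6}.
That is 4 commits.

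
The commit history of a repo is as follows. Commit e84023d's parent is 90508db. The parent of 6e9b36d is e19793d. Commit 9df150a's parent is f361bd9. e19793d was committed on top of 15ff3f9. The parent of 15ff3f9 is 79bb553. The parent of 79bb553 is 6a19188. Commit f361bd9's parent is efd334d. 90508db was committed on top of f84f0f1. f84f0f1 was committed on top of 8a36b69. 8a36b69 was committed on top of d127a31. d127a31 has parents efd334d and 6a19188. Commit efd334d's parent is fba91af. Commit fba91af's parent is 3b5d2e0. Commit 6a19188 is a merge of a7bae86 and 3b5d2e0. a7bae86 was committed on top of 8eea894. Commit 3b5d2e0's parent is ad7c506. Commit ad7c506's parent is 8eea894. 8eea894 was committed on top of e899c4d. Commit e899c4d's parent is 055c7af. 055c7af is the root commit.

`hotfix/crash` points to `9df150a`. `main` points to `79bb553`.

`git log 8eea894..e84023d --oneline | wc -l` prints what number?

11

Reachable from e84023d: {055c7af, 3b5d2e0, 6a19188, 8a36b69, 8eea894, 90508db, a7bae86, ad7c506, d127a31, e84023d, e899c4d, efd334d, f84f0f1, fba91af}.
Reachable from 8eea894: {055c7af, 8eea894, e899c4d}.
In e84023d's history but not 8eea894's: {3b5d2e0, 6a19188, 8a36b69, 90508db, a7bae86, ad7c506, d127a31, e84023d, efd334d, f84f0f1, fba91af} — 11 commits.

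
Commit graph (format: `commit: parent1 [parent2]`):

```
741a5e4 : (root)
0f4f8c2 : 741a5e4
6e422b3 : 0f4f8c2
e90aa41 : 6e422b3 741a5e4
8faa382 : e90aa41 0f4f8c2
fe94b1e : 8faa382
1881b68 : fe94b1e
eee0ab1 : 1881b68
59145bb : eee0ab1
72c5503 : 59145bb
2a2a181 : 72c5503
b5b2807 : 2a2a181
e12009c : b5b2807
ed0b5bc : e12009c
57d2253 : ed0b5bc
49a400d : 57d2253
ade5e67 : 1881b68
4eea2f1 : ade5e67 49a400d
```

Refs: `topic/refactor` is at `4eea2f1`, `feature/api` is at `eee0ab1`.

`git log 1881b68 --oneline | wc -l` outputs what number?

Walking parent pointers from 1881b68: reachable set = {0f4f8c2, 1881b68, 6e422b3, 741a5e4, 8faa382, e90aa41, fe94b1e}.
That is 7 commits.

7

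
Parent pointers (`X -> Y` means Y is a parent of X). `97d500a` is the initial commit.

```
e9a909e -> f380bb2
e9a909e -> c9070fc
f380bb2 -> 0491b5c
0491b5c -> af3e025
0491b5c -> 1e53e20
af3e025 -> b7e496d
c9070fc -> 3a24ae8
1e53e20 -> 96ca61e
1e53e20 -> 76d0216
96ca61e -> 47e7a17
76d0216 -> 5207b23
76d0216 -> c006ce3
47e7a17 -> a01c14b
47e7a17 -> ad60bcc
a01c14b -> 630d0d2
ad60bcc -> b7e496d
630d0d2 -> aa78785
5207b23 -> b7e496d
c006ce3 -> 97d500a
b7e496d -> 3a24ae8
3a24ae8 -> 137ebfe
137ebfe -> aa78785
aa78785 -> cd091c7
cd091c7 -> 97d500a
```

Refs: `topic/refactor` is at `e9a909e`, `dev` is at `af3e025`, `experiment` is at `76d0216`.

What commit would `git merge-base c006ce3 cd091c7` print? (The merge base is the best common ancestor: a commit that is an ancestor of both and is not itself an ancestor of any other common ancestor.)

97d500a

Ancestors of c006ce3: {97d500a, c006ce3}.
Ancestors of cd091c7: {97d500a, cd091c7}.
Common ancestors: {97d500a}.
The only common ancestor is 97d500a, so it is the merge base.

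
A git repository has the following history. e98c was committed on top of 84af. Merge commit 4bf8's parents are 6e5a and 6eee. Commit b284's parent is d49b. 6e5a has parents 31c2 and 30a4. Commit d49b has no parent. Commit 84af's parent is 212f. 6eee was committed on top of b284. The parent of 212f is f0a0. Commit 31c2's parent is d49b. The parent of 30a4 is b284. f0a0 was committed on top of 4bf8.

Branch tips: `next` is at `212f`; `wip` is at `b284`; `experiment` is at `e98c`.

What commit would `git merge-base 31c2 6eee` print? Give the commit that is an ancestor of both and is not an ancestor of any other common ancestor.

d49b

Ancestors of 31c2: {31c2, d49b}.
Ancestors of 6eee: {6eee, b284, d49b}.
Common ancestors: {d49b}.
The only common ancestor is d49b, so it is the merge base.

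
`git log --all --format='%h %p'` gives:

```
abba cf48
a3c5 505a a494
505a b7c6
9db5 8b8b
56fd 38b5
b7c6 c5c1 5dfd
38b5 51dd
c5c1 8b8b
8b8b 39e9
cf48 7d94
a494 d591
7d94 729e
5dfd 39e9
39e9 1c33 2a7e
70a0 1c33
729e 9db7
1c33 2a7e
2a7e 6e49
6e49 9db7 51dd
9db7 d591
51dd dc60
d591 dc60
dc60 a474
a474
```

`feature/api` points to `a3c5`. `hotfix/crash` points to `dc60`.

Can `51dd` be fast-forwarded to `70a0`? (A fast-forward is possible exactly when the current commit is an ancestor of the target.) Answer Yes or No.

Yes

A fast-forward from 51dd to 70a0 is possible iff 51dd is an ancestor of 70a0.
Ancestors of 70a0: {1c33, 2a7e, 51dd, 6e49, 70a0, 9db7, a474, d591, dc60}.
51dd is among them, so fast-forward is possible.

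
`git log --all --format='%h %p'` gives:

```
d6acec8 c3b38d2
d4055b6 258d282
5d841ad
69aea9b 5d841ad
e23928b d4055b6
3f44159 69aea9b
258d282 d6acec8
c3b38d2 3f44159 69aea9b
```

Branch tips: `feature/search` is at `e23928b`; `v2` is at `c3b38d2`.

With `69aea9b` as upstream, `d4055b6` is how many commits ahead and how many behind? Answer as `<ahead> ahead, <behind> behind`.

Reachable from d4055b6: {258d282, 3f44159, 5d841ad, 69aea9b, c3b38d2, d4055b6, d6acec8}.
Reachable from 69aea9b: {5d841ad, 69aea9b}.
Only in d4055b6's history (ahead): {258d282, 3f44159, c3b38d2, d4055b6, d6acec8} — 5.
Only in 69aea9b's history (behind): {} — 0.

5 ahead, 0 behind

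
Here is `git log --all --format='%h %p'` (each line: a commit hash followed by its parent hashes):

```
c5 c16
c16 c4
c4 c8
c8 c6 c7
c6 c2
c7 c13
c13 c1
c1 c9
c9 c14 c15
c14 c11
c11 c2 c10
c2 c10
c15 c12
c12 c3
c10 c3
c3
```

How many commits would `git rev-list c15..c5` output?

Reachable from c5: {c1, c10, c11, c12, c13, c14, c15, c16, c2, c3, c4, c5, c6, c7, c8, c9}.
Reachable from c15: {c12, c15, c3}.
In c5's history but not c15's: {c1, c10, c11, c13, c14, c16, c2, c4, c5, c6, c7, c8, c9} — 13 commits.

13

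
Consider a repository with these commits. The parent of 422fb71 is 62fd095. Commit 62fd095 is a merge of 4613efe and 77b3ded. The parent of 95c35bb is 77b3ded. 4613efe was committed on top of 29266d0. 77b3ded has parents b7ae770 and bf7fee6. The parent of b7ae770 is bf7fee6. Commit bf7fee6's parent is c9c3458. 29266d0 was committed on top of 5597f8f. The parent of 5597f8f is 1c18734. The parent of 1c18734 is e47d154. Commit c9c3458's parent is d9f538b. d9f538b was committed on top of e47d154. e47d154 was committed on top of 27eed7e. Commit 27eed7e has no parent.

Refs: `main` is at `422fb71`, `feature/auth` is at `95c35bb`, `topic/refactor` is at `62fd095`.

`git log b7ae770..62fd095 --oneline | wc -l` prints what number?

Reachable from 62fd095: {1c18734, 27eed7e, 29266d0, 4613efe, 5597f8f, 62fd095, 77b3ded, b7ae770, bf7fee6, c9c3458, d9f538b, e47d154}.
Reachable from b7ae770: {27eed7e, b7ae770, bf7fee6, c9c3458, d9f538b, e47d154}.
In 62fd095's history but not b7ae770's: {1c18734, 29266d0, 4613efe, 5597f8f, 62fd095, 77b3ded} — 6 commits.

6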